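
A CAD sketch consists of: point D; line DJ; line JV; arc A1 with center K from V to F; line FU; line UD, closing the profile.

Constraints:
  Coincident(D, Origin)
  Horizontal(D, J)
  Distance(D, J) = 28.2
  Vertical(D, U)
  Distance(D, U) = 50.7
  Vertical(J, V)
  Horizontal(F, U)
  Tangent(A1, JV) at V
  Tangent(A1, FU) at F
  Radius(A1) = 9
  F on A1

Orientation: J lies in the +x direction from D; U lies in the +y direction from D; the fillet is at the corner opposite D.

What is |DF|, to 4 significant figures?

54.21

D is at the origin; DJ is horizontal with |DJ| = 28.2 and J on the +x side, so J = (28.20, 0.000). D and U share the same x with |DU| = 50.7 and U on the +y side, so U = (0.000, 50.70). The virtual corner opposite D is at (28.20, 50.70). The tangent condition forces KV to be normal to JV and tangency of A1 to FU means the radius KF is perpendicular to FU, with radius 9.0, so the center K sits 9.0 in from both sides at K = (19.20, 41.70). That places the tangent points at V = (28.20, 41.70) on JV and F = (19.20, 50.70) on FU. Then |DF| = |F − D| = 54.21.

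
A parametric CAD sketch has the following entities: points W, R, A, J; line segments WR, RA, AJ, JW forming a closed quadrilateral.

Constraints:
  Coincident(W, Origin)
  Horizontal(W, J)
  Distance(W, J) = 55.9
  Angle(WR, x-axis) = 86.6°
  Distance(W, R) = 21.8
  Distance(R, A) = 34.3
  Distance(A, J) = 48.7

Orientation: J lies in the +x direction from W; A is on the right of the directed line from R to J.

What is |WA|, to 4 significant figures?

14.58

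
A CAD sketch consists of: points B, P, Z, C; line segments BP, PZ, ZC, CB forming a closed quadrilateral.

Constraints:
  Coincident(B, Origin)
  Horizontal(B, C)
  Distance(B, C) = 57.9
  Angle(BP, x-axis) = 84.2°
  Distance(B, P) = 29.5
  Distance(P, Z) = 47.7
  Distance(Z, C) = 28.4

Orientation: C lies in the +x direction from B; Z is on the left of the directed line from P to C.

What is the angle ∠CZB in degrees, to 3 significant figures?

76.3°

Checks: |PZ| = 47.70 ✓; |ZC| = 28.40 ✓.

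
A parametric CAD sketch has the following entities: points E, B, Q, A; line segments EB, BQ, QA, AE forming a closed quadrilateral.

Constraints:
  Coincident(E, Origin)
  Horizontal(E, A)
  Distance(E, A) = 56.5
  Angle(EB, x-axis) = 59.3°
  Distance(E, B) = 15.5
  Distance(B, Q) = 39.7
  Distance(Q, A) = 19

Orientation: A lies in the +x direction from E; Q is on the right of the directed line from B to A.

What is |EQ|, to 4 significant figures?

41.37

E is at the origin; E and A share the same y with |EA| = 56.5 and A in +x, so A = (56.5, 0). EB runs at 59.3° with |EB| = 15.5, so B = (7.913, 13.33). Q is determined by |BQ| = 39.7 and |QA| = 19.0 together: it lies at the intersection of circle(B, 39.7) and circle(A, 19.0). With |BA| = 50.38, the foot of the radical line on BA is 37.25 from B and the perpendicular offset is √(39.7² − 37.25²) = 13.73. Taking the right-of-BA solution: Q = (40.20, -9.769).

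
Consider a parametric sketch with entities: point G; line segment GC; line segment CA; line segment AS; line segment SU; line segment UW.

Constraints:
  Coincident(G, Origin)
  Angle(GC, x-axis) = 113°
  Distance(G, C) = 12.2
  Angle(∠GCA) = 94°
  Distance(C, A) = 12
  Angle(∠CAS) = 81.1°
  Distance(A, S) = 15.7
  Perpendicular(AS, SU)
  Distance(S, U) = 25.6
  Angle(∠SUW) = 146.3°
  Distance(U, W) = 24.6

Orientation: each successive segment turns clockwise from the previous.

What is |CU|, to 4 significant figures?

19.51

∠CAS = 81.1° gives AS at -71.90° from the x-axis; with |AS| = 15.7, S = (10.80, 1.755). AS is perpendicular to SU, so SU runs at -161.9°; with |SU| = 25.6, U = (-13.53, -6.198). Then |CU| = |U − C| = 19.51.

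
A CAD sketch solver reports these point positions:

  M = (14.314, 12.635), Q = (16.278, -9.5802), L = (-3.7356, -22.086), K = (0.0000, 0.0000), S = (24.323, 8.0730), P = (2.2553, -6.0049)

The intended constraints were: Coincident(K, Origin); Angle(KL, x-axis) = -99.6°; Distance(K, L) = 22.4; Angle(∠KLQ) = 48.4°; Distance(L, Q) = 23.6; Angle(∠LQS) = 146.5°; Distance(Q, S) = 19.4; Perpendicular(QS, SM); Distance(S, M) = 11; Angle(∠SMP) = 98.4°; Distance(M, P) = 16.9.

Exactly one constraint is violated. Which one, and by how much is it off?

Distance(M, P) = 16.9 — off by 5.30.

K = (0.00, 0.00) ✓; KL at -99.60° ✓; |KL| = 22.40 ✓; ∠KLQ = 48.40° ✓; |LQ| = 23.60 ✓; ∠LQS = 146.5° ✓; |QS| = 19.40 ✓; ∠(QS, SM) = 90.00° ✓; |SM| = 11.00 ✓; ∠SMP = 98.40° ✓; |MP| = 22.20 ✗.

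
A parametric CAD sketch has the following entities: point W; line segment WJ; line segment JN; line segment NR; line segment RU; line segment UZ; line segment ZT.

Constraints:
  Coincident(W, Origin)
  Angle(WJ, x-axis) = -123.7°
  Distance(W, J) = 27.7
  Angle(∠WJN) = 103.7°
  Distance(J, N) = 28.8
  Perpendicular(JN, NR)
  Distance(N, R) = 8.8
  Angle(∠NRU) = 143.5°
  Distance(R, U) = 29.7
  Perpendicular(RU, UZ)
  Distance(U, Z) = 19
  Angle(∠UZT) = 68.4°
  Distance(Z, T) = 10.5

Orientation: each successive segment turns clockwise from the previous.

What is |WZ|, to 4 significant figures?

6.045

W is at the origin; WJ runs at -123.7° with length 27.7, so J = (-15.37, -23.05). ∠WJN = 103.7° gives JN at 160.0° from the x-axis; with |JN| = 28.8, N = (-42.43, -13.19). JN ⟂ NR, so NR runs at 70.00°; with |NR| = 8.8, R = (-39.42, -4.926). ∠NRU = 143.5° gives RU at 33.50° from the x-axis; with |RU| = 29.7, U = (-14.66, 11.47). RU is perpendicular to UZ, so UZ runs at -56.50°; with |UZ| = 19.0, Z = (-4.169, -4.377). Then |WZ| = |Z − W| = 6.045.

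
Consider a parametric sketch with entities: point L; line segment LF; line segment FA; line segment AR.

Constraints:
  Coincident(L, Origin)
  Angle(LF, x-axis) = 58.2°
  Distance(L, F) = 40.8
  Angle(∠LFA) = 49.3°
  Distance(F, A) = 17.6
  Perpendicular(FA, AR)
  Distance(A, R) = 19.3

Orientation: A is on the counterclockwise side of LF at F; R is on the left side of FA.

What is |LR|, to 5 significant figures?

14.711

∠LFA = 49.3°, so FA runs at 58.2° + (180° − 49.3°) = 188.90° from the x-axis; with |FA| = 17.6, A = F + 17.6·(cos 188.90°, sin 188.90°) = (4.1117, 31.953). The perpendicularity gives AR at right angles to FA; with |AR| = 19.3 on the left of FA, R = A + 19.3·(0.15471, -0.98796) = (7.0976, 12.885). Then |LR| = |R − L| = 14.711.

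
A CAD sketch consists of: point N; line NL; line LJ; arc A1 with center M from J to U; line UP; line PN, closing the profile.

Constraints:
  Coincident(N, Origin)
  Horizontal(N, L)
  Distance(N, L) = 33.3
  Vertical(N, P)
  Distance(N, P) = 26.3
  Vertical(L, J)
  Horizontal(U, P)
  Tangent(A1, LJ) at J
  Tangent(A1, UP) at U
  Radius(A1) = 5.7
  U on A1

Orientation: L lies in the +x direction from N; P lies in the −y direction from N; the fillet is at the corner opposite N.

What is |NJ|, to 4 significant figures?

39.16

N is at the origin; N and L share the same y with |NL| = 33.3 and L on the +x side, so L = (33.30, 0.000). N and P share the same x with |NP| = 26.3 and P on the −y side, so P = (0.000, -26.30). The virtual corner opposite N is at (33.30, -26.30). A1 meets LJ tangentially, so MJ is at right angles to LJ and A1 meets UP tangentially, so MU is at right angles to UP, with radius 5.7, so the center M sits 5.7 in from both sides at M = (27.60, -20.60). That places the tangent points at J = (33.30, -20.60) on LJ and U = (27.60, -26.30) on UP. Then |NJ| = |J − N| = 39.16.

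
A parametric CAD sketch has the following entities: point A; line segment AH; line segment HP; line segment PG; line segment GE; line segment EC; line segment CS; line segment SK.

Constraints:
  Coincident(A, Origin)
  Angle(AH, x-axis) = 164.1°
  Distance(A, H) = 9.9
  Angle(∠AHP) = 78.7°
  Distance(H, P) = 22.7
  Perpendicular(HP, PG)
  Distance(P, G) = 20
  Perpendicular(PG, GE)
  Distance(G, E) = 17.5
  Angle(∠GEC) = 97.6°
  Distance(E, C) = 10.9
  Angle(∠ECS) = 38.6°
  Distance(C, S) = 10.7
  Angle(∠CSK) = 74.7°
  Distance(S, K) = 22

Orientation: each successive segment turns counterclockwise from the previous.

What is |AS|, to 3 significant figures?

11.8

A is at the origin; AH runs at 164.1° with length 9.9, so H = (-9.52, 2.71). ∠AHP = 78.7° gives HP at -94.6° from the x-axis; with |HP| = 22.7, P = (-11.3, -19.9). HP ⟂ PG, so PG runs at -4.60°; with |PG| = 20.0, G = (8.59, -21.5). The perpendicularity gives GE at right angles to PG, so GE runs at 85.4°; with |GE| = 17.5, E = (10.0, -4.08). ∠GEC = 97.6° gives EC at 168° from the x-axis; with |EC| = 10.9, C = (-0.657, -1.77). ∠ECS = 38.6° gives CS at -50.8° from the x-axis; with |CS| = 10.7, S = (6.11, -10.1). Then |AS| = |S − A| = 11.8.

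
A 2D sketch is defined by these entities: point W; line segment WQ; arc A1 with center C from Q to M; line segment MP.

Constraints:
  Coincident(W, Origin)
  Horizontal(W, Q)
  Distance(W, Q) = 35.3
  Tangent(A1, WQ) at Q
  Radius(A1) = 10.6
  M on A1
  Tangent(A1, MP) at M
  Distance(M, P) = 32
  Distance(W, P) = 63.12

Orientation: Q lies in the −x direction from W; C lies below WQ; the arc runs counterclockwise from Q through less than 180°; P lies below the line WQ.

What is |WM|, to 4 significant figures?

47.03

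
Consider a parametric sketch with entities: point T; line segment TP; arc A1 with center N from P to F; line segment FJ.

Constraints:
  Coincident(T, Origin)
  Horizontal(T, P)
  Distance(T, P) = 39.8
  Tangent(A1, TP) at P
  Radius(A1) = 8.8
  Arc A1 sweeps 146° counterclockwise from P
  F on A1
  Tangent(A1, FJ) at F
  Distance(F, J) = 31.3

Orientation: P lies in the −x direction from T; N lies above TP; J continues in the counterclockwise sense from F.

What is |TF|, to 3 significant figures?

38.4

T is at the origin; TP is horizontal with |TP| = 39.8 and P on the −x side, so P = (-39.8, 0.00). A1 meets TP tangentially, so NP is at right angles to TP, so N = P + (0, 8.8) = (-39.8, 8.80). On A1, P sits at bearing -90° from N; a 146° counterclockwise sweep puts F at bearing 56°, so F = N + 8.8·(cos 56°, sin 56°) = (-34.9, 16.1). Then |TF| = |F − T| = 38.4.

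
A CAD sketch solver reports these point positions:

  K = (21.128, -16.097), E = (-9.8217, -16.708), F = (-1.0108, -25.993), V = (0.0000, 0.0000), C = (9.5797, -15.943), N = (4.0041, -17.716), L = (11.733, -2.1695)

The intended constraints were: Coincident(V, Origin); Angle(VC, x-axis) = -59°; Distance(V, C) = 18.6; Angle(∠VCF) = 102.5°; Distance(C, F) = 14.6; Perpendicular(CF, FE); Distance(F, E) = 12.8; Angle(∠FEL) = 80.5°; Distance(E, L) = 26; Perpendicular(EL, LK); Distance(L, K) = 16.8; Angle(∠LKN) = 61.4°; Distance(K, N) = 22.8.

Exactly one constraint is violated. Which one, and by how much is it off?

Distance(K, N) = 22.8 — off by 5.60.

V = (0.00, 0.00) ✓; VC at -59.00° ✓; |VC| = 18.60 ✓; ∠VCF = 102.5° ✓; |CF| = 14.60 ✓; ∠(CF, FE) = 90.00° ✓; |FE| = 12.80 ✓; ∠FEL = 80.50° ✓; |EL| = 26.00 ✓; ∠(EL, LK) = 90.00° ✓; |LK| = 16.80 ✓; ∠LKN = 61.40° ✓; |KN| = 17.20 ✗.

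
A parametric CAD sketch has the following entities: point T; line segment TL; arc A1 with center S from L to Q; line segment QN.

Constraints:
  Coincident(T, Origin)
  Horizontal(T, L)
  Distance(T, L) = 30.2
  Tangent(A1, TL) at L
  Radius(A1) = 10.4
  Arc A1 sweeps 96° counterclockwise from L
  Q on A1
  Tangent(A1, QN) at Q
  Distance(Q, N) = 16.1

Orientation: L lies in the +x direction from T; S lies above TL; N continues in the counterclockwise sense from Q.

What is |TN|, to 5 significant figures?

47.606

T is at the origin; T and L share the same y with |TL| = 30.2 and L on the +x side, so L = (30.200, 0.0000). A1 meets TL tangentially, so SL is at right angles to TL, so S = L + (0, 10.4) = (30.200, 10.400). On A1, L sits at bearing -90° from S; a 96° counterclockwise sweep puts Q at bearing 6°, so Q = S + 10.4·(cos 6°, sin 6°) = (40.543, 11.487). The tangent condition forces SQ to be normal to QN, so QN runs along (−sin 6°, cos 6°); with |QN| = 16.1, N = (38.860, 27.499). Then |TN| = |N − T| = 47.606.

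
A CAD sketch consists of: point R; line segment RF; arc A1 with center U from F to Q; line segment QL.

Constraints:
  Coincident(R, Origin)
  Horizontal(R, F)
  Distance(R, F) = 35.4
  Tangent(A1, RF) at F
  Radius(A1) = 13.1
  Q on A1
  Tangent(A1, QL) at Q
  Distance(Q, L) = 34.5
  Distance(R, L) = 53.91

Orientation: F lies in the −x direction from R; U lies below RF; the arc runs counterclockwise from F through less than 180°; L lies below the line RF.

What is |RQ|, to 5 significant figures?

50.350

Checks: |UQ| = 13.10 ✓; ∠(UQ, QL) = 90.00° ✓; |QL| = 34.50 ✓; |RL| = 53.91 ✓.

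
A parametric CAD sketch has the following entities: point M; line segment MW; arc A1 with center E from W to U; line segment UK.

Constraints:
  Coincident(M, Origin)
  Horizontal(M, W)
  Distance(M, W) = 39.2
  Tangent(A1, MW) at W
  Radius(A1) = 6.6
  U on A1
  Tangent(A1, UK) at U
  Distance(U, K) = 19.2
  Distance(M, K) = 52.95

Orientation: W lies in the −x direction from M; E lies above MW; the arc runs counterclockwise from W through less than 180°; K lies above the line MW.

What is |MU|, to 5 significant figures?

35.784

M is at the origin; M and W share the same y with |MW| = 39.2 and W on the −x side, so W = (-39.200, 0.0000). A1 meets MW tangentially, so EW is at right angles to MW, so E = W + (0, 6.6) = (-39.200, 6.6000). Since EU ⟂ UK (tangency), |EK| = √(6.6² + 19.2²) = 20.303 regardless of where U sits on A1. So K lies on both circle(M, 52.95) and circle(E, 20.303); the above-MW intersection is K = (-46.349, 25.602). U is the foot of the tangent from K: U = (-34.114, 10.806).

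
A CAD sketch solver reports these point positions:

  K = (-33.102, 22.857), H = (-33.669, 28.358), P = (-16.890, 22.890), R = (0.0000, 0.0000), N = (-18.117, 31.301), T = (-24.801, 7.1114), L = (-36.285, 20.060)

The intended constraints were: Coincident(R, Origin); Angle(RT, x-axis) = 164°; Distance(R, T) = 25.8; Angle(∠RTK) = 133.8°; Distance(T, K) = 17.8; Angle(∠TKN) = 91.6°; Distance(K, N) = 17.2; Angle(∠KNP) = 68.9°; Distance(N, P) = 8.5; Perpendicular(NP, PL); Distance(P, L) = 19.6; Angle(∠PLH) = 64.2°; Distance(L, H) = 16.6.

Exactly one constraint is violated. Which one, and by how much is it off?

Distance(L, H) = 16.6 — off by 7.90.

R = (0.00, 0.00) ✓; RT at 164.0° ✓; |RT| = 25.80 ✓; ∠RTK = 133.8° ✓; |TK| = 17.80 ✓; ∠TKN = 91.60° ✓; |KN| = 17.20 ✓; ∠KNP = 68.90° ✓; |NP| = 8.500 ✓; ∠(NP, PL) = 90.00° ✓; |PL| = 19.60 ✓; ∠PLH = 64.20° ✓; |LH| = 8.701 ✗.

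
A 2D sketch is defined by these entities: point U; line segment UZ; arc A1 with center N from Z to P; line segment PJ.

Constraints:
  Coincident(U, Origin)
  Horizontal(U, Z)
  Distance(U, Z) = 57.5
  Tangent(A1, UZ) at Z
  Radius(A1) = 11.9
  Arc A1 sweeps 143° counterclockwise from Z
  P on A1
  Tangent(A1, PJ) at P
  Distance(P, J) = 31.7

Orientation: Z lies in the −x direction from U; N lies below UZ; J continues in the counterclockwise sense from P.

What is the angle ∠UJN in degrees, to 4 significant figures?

76.61°

On A1, Z sits at bearing 90° from N; a 143° counterclockwise sweep puts P at bearing 233°, so P = N + 11.9·(cos 233°, sin 233°) = (-64.66, -21.40). Tangency of A1 to PJ means the radius NP is perpendicular to PJ, so PJ runs along (−sin 233°, cos 233°); with |PJ| = 31.7, J = (-39.34, -40.48). Then cos ∠UJN = JU·JN / (|JU||JN|), giving 76.61°.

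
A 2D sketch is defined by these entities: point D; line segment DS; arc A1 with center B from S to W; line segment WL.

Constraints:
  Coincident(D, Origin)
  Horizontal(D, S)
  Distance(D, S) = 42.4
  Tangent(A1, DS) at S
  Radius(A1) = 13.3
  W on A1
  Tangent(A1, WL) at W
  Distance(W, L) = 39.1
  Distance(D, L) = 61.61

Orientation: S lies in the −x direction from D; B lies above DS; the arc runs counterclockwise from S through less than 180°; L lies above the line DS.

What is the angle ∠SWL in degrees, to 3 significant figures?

133°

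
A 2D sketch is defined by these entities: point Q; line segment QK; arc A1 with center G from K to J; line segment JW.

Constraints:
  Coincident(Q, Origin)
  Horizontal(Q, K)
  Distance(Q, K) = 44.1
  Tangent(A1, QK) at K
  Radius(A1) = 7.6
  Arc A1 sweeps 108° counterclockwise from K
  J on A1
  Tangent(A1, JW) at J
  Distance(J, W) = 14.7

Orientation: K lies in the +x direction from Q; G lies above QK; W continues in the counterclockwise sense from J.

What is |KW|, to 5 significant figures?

24.079

On A1, K sits at bearing -90° from G; a 108° counterclockwise sweep puts J at bearing 18°, so J = G + 7.6·(cos 18°, sin 18°) = (51.328, 9.9485). The tangent condition forces GJ to be normal to JW, so JW runs along (−sin 18°, cos 18°); with |JW| = 14.7, W = (46.785, 23.929). Then |KW| = |W − K| = 24.079.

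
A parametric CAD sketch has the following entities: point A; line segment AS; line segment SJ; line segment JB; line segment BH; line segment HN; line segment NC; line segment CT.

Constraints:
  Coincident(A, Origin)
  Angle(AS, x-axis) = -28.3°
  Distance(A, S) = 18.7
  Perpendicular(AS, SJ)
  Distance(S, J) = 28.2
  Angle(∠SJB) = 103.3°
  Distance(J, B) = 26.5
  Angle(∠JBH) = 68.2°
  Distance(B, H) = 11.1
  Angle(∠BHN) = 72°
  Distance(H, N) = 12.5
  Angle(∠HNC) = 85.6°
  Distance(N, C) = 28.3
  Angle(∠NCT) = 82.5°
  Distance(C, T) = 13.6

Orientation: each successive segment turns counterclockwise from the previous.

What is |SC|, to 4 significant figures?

59.87

A is at the origin; AS runs at -28.3° with length 18.7, so S = (16.46, -8.865). AS is perpendicular to SJ, so SJ runs at 61.70°; with |SJ| = 28.2, J = (29.83, 15.96). ∠SJB = 103.3° gives JB at 138.4° from the x-axis; with |JB| = 26.5, B = (10.02, 33.56). ∠JBH = 68.2° gives BH at -109.8° from the x-axis; with |BH| = 11.1, H = (6.258, 23.11). ∠BHN = 72.0° gives HN at -1.800° from the x-axis; with |HN| = 12.5, N = (18.75, 22.72). ∠HNC = 85.6° gives NC at 92.60° from the x-axis; with |NC| = 28.3, C = (17.47, 50.99). Then |SC| = |C − S| = 59.87.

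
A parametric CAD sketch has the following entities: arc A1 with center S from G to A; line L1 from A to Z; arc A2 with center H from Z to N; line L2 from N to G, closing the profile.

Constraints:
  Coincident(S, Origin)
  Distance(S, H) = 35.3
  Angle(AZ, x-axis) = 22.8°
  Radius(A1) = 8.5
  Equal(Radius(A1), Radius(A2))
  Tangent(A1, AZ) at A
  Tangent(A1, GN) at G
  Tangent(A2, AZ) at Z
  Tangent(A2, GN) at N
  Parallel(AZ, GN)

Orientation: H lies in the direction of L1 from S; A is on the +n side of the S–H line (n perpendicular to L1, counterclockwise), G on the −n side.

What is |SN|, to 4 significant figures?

36.31

Tangency of A1 to both parallel lines with radius 8.5 puts A and G at S ± 8.5·n: A = (-3.294, 7.836), G = (3.294, -7.836). Equal radii place Z and N the same way about H: Z = H + 8.5·n = (29.25, 21.52), N = H − 8.5·n = (35.84, 5.843). Then |SN| = |N − S| = 36.31.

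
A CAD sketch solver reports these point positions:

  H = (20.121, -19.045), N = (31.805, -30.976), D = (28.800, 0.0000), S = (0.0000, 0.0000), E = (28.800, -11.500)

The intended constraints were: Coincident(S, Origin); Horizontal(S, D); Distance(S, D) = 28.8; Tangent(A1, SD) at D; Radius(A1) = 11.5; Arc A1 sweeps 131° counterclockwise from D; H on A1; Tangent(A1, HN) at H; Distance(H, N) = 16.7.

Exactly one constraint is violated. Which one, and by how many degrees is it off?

Tangent(A1, HN) at H — off by 3.40°.

S = (0.00, 0.00) ✓; S.y = 0.00, D.y = 0.00 ✓; |SD| = 28.80 ✓; ∠(ED, DS) = 90.00° ✓; |ED| = 11.50 ✓; bearing(E→H) − bearing(E→D) = 131.0° ✓; |EH| = 11.50 ✓; ∠(EH, HN) = 86.60° ✗; |HN| = 16.70 ✓.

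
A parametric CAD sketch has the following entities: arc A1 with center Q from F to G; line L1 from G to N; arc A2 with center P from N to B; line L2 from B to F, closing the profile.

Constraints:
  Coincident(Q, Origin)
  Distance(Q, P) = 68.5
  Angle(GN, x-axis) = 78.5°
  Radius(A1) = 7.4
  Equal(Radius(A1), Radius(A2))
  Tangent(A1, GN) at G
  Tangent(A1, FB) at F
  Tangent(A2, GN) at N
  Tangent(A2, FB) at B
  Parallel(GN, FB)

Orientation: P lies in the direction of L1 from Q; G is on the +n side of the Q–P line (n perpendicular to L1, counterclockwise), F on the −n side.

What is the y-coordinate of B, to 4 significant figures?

65.65

The slot axis is L1's direction at 78.5°, so u = (cos 78.5°, sin 78.5°) = (0.1994, 0.9799) and n = (−sin 78.5°, cos 78.5°) = (-0.9799, 0.1994). Q is at the origin and P lies 68.5 along u from Q, so P = 68.5·u = (13.66, 67.12). Tangency of A1 to both parallel lines with radius 7.4 puts G and F at Q ± 7.4·n: G = (-7.251, 1.475), F = (7.251, -1.475). Equal radii place N and B the same way about P: N = P + 7.4·n = (6.405, 68.60), B = P − 7.4·n = (20.91, 65.65). So B.y = 65.65.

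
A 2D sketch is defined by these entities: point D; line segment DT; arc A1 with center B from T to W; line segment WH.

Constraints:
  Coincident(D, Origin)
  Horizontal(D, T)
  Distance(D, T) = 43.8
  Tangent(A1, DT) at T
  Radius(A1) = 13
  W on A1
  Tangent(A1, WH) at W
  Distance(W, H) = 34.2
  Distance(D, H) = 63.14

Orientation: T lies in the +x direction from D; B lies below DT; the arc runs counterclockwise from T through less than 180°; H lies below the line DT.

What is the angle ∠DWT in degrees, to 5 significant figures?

100.68°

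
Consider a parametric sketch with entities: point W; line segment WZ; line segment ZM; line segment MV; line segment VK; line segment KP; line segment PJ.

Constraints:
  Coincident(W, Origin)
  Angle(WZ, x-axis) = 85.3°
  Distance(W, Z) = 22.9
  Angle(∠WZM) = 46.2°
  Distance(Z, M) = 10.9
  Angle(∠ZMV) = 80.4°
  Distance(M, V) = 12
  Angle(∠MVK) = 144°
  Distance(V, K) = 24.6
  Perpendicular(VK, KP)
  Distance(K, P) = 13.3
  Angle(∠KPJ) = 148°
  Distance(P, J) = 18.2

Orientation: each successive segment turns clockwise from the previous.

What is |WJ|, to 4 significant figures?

40.53

W is at the origin; WZ runs at 85.3° with length 22.9, so Z = (1.876, 22.82). ∠WZM = 46.2° gives ZM at -48.50° from the x-axis; with |ZM| = 10.9, M = (9.099, 14.66). ∠ZMV = 80.4° gives MV at -148.1° from the x-axis; with |MV| = 12.0, V = (-1.089, 8.318). ∠MVK = 144.0° gives VK at 175.9° from the x-axis; with |VK| = 24.6, K = (-25.63, 10.08). The perpendicularity gives KP at right angles to VK, so KP runs at 85.90°; with |KP| = 13.3, P = (-24.67, 23.34). ∠KPJ = 148.0° gives PJ at 53.90° from the x-axis; with |PJ| = 18.2, J = (-13.95, 38.05). Then |WJ| = |J − W| = 40.53.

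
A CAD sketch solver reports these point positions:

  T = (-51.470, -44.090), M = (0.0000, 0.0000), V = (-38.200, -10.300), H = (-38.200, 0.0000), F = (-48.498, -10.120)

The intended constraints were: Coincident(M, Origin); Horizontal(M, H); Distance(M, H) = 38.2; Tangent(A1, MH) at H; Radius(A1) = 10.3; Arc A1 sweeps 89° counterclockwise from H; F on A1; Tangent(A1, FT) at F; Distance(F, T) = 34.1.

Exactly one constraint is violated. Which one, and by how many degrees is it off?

Tangent(A1, FT) at F — off by 4.00°.

M = (0.00, 0.00) ✓; M.y = 0.00, H.y = 0.00 ✓; |MH| = 38.20 ✓; ∠(VH, HM) = 90.00° ✓; |VH| = 10.30 ✓; bearing(V→F) − bearing(V→H) = 89.00° ✓; |VF| = 10.30 ✓; ∠(VF, FT) = 94.00° ✗; |FT| = 34.10 ✓.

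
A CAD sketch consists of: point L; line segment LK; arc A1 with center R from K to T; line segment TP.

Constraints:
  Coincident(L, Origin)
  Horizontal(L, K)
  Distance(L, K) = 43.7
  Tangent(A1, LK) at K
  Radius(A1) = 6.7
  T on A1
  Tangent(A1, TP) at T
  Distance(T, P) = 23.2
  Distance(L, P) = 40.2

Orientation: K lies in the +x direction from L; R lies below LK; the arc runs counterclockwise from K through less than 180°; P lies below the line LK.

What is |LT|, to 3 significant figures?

37.6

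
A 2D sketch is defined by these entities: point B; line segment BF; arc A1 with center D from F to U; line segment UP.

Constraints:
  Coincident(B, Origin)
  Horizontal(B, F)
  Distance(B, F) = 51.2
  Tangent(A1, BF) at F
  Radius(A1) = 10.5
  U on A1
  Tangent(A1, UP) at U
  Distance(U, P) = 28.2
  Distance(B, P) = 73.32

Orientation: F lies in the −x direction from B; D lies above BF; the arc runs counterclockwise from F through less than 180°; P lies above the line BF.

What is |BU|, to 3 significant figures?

46.9

Checks: |DU| = 10.50 ✓; ∠(DU, UP) = 90.00° ✓; |UP| = 28.20 ✓; |BP| = 73.32 ✓.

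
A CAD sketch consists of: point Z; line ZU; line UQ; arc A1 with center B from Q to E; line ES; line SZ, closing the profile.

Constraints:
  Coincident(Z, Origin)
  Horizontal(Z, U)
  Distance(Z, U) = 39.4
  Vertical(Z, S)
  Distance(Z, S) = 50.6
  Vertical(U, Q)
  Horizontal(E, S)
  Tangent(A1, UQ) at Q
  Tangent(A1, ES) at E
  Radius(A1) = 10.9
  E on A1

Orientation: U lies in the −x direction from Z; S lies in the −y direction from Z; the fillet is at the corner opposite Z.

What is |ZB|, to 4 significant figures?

48.87

Z is at the origin; ZU is horizontal with |ZU| = 39.4 and U on the −x side, so U = (-39.40, 0.000). Z and S share the same x with |ZS| = 50.6 and S on the −y side, so S = (0.000, -50.60). The virtual corner opposite Z is at (-39.40, -50.60). A1 meets UQ tangentially, so BQ is at right angles to UQ and since A1 is tangent to ES there, BE ⟂ ES, with radius 10.9, so the center B sits 10.9 in from both sides at B = (-28.50, -39.70). Then |ZB| = |B − Z| = 48.87.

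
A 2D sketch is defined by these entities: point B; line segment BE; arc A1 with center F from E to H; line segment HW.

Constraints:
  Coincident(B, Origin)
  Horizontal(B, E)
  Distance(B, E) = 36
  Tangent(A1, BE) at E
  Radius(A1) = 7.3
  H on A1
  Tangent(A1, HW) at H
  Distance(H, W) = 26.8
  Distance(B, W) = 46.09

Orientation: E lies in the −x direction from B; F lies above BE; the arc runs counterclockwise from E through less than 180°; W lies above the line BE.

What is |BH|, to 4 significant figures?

29.76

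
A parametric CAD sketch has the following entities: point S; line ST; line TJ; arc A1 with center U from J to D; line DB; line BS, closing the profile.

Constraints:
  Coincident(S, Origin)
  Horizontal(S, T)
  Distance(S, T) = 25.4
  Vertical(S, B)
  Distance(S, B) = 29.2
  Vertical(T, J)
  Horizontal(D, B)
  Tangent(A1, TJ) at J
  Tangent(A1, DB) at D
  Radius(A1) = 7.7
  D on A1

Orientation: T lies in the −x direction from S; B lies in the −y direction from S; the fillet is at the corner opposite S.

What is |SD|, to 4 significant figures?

34.15

The virtual corner opposite S is at (-25.40, -29.20). A1 meets TJ tangentially, so UJ is at right angles to TJ and the tangent condition forces UD to be normal to DB, with radius 7.7, so the center U sits 7.7 in from both sides at U = (-17.70, -21.50). That places the tangent points at J = (-25.40, -21.50) on TJ and D = (-17.70, -29.20) on DB. Then |SD| = |D − S| = 34.15.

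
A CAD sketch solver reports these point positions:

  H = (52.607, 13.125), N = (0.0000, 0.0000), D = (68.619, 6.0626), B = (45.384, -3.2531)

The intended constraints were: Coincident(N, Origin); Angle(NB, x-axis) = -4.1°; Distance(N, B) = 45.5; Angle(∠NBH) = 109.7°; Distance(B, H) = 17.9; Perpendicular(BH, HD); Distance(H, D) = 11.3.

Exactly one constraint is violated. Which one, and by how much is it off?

Distance(H, D) = 11.3 — off by 6.20.

N = (0.00, 0.00) ✓; NB at -4.100° ✓; |NB| = 45.50 ✓; ∠NBH = 109.7° ✓; |BH| = 17.90 ✓; ∠(BH, HD) = 90.00° ✓; |HD| = 17.50 ✗.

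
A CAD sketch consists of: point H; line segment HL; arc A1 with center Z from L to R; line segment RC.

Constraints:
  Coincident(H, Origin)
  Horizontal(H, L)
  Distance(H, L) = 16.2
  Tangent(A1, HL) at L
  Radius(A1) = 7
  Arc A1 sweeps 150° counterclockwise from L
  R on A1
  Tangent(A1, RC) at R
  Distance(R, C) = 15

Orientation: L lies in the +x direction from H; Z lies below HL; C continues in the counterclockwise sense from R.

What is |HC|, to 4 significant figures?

32.91

H is at the origin; H and L share the same y with |HL| = 16.2 and L on the +x side, so L = (16.20, 0.000). A1 meets HL tangentially, so ZL is at right angles to HL, so Z = L + (0, -7) = (16.20, -7.000). On A1, L sits at bearing 90° from Z; a 150° counterclockwise sweep puts R at bearing 240°, so R = Z + 7.0·(cos 240°, sin 240°) = (12.70, -13.06). Since A1 is tangent to RC there, ZR ⟂ RC, so RC runs along (−sin 240°, cos 240°); with |RC| = 15.0, C = (25.69, -20.56). Then |HC| = |C − H| = 32.91.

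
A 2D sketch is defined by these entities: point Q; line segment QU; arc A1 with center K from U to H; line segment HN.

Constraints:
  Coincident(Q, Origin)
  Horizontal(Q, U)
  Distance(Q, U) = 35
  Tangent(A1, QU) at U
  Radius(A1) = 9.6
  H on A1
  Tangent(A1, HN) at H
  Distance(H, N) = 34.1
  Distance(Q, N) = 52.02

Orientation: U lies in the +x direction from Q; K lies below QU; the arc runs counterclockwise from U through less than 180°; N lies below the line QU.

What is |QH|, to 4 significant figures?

27.37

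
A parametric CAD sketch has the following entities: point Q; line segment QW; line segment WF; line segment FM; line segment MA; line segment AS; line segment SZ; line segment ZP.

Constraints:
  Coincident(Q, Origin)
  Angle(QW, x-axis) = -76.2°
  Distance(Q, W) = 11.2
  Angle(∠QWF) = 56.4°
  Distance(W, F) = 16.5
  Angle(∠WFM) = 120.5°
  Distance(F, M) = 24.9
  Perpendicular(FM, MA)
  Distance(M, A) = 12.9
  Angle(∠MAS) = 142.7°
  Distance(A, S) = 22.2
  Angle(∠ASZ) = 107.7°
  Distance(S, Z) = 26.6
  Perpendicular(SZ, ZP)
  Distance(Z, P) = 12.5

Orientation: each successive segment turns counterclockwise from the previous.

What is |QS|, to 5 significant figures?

19.023

Q is at the origin; QW runs at -76.2° with length 11.2, so W = (2.6716, -10.877). ∠QWF = 56.4° gives WF at 47.400° from the x-axis; with |WF| = 16.5, F = (13.840, 1.2689). ∠WFM = 120.5° gives FM at 106.90° from the x-axis; with |FM| = 24.9, M = (6.6015, 25.094). FM ⟂ MA, so MA runs at -163.10°; with |MA| = 12.9, A = (-5.7414, 21.343). ∠MAS = 142.7° gives AS at -125.80° from the x-axis; with |AS| = 22.2, S = (-18.727, 3.3379). Then |QS| = |S − Q| = 19.023.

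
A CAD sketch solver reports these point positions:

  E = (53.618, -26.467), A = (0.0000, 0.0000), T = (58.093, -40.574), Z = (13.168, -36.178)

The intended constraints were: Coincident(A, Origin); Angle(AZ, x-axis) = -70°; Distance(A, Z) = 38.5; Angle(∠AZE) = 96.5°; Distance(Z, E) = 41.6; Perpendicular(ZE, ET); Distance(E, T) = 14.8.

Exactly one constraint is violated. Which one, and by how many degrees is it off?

Perpendicular(ZE, ET) — off by 4.10°.

A = (0.00, 0.00) ✓; AZ at -70.00° ✓; |AZ| = 38.50 ✓; ∠AZE = 96.50° ✓; |ZE| = 41.60 ✓; ∠(ZE, ET) = 85.90° ✗; |ET| = 14.80 ✓.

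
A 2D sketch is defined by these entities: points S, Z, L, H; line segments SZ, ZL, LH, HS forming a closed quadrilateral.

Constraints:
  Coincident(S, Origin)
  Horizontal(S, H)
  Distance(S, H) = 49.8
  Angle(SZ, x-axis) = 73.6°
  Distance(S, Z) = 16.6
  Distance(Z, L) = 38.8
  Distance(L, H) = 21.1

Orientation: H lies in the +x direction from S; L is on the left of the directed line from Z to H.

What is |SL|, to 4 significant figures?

47.69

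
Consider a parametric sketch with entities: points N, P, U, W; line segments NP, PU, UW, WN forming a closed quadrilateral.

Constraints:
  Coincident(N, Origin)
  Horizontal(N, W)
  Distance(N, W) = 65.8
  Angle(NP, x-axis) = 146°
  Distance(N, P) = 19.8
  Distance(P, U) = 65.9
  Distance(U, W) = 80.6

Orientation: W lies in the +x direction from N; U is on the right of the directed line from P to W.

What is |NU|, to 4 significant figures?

51.77

Checks: |PU| = 65.90 ✓; |UW| = 80.60 ✓.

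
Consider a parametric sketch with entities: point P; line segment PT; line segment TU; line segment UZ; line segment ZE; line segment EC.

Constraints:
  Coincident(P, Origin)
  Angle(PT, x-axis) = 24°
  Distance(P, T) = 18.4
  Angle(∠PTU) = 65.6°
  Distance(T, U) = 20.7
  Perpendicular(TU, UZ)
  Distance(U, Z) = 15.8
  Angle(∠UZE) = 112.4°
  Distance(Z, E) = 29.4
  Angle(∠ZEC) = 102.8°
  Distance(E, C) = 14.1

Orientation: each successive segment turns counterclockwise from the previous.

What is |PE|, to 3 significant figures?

17.4

The perpendicularity gives UZ at right angles to TU, so UZ runs at -132°; with |UZ| = 15.8, Z = (-9.16, 9.41). ∠UZE = 112.4° gives ZE at -64.0° from the x-axis; with |ZE| = 29.4, E = (3.73, -17.0). Then |PE| = |E − P| = 17.4.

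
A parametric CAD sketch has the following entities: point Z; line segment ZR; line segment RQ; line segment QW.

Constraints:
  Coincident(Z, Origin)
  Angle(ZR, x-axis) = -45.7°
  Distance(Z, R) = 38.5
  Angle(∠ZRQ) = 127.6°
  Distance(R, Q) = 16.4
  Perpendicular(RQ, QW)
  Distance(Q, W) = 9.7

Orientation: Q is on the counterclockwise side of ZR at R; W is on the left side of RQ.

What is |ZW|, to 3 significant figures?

45.0

Z is at the origin; ZR runs at -45.7° with length 38.5, so R = 38.5·(cos -45.7°, sin -45.7°) = (26.9, -27.6). ∠ZRQ = 127.6°, so RQ runs at -45.7° + (180° − 127.6°) = 6.70° from the x-axis; with |RQ| = 16.4, Q = R + 16.4·(cos 6.70°, sin 6.70°) = (43.2, -25.6). RQ is perpendicular to QW; with |QW| = 9.7 on the left of RQ, W = Q + 9.7·(-0.117, 0.993) = (42.0, -16.0). Then |ZW| = |W − Z| = 45.0.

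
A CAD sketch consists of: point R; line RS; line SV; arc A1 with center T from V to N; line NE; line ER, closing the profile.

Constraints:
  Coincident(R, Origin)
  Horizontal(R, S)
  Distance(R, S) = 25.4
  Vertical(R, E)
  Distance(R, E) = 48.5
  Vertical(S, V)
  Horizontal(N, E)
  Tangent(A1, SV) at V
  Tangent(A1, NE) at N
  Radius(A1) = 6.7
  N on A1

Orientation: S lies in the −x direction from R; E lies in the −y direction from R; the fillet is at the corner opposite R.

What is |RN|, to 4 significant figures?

51.98

R is at the origin; RS is horizontal with |RS| = 25.4 and S on the −x side, so S = (-25.40, 0.000). RE is vertical with |RE| = 48.5 and E on the −y side, so E = (0.000, -48.50). The virtual corner opposite R is at (-25.40, -48.50). A1 meets SV tangentially, so TV is at right angles to SV and A1 meets NE tangentially, so TN is at right angles to NE, with radius 6.7, so the center T sits 6.7 in from both sides at T = (-18.70, -41.80). That places the tangent points at V = (-25.40, -41.80) on SV and N = (-18.70, -48.50) on NE. Then |RN| = |N − R| = 51.98.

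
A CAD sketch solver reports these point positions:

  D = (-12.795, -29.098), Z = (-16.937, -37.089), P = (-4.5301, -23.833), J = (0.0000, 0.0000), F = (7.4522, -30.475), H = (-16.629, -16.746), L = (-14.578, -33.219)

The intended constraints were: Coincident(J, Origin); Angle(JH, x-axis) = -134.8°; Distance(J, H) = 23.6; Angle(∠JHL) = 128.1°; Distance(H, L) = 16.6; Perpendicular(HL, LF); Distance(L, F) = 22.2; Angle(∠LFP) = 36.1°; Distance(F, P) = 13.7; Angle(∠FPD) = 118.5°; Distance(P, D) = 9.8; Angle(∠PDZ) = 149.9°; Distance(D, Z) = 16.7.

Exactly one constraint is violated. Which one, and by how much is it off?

Distance(D, Z) = 16.7 — off by 7.70.

J = (0.00, 0.00) ✓; JH at -134.8° ✓; |JH| = 23.60 ✓; ∠JHL = 128.1° ✓; |HL| = 16.60 ✓; ∠(HL, LF) = 90.00° ✓; |LF| = 22.20 ✓; ∠LFP = 36.10° ✓; |FP| = 13.70 ✓; ∠FPD = 118.5° ✓; |PD| = 9.799 ✓; ∠PDZ = 149.9° ✓; |DZ| = 9.001 ✗.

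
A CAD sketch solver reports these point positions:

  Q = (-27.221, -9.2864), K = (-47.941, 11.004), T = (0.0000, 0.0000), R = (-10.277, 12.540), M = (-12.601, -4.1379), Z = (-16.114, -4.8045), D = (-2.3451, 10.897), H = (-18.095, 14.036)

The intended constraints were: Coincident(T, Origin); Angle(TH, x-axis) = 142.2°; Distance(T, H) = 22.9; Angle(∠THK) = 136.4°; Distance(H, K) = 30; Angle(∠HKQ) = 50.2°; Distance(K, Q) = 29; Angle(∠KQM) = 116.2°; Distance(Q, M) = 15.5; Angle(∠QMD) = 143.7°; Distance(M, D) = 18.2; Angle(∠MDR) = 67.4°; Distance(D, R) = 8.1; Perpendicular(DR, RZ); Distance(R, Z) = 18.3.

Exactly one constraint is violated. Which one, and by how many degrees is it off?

Perpendicular(DR, RZ) — off by 6.90°.

T = (0.00, 0.00) ✓; TH at 142.2° ✓; |TH| = 22.90 ✓; ∠THK = 136.4° ✓; |HK| = 30.00 ✓; ∠HKQ = 50.20° ✓; |KQ| = 29.00 ✓; ∠KQM = 116.2° ✓; |QM| = 15.50 ✓; ∠QMD = 143.7° ✓; |MD| = 18.20 ✓; ∠MDR = 67.40° ✓; |DR| = 8.100 ✓; ∠(DR, RZ) = 83.10° ✗; |RZ| = 18.30 ✓.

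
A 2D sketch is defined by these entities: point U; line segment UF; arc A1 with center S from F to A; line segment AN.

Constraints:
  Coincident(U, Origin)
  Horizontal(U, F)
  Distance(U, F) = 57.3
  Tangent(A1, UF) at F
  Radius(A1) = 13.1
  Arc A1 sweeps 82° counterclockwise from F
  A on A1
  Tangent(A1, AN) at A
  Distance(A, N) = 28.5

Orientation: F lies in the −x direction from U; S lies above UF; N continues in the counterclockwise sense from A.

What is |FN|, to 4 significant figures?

42.98

U is at the origin; UF is horizontal with |UF| = 57.3 and F on the −x side, so F = (-57.30, 0.000). Since A1 is tangent to UF there, SF ⟂ UF, so S = F + (0, 13.1) = (-57.30, 13.10). On A1, F sits at bearing -90° from S; an 82° counterclockwise sweep puts A at bearing -8°, so A = S + 13.1·(cos -8°, sin -8°) = (-44.33, 11.28). Since A1 is tangent to AN there, SA ⟂ AN, so AN runs along (−sin -8°, cos -8°); with |AN| = 28.5, N = (-40.36, 39.50). Then |FN| = |N − F| = 42.98.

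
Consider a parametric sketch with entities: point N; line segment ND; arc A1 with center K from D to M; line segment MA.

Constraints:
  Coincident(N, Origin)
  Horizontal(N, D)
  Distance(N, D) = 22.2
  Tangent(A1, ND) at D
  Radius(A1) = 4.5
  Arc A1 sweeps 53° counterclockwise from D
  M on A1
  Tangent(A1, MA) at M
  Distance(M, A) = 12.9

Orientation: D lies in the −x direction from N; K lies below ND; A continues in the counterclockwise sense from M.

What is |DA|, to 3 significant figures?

16.6

N is at the origin; N and D share the same y with |ND| = 22.2 and D on the −x side, so D = (-22.2, 0.00). Tangency of A1 to ND means the radius KD is perpendicular to ND, so K = D + (0, -4.5) = (-22.2, -4.50). On A1, D sits at bearing 90° from K; a 53° counterclockwise sweep puts M at bearing 143°, so M = K + 4.5·(cos 143°, sin 143°) = (-25.8, -1.79). A1 meets MA tangentially, so KM is at right angles to MA, so MA runs along (−sin 143°, cos 143°); with |MA| = 12.9, A = (-33.6, -12.1). Then |DA| = |A − D| = 16.6.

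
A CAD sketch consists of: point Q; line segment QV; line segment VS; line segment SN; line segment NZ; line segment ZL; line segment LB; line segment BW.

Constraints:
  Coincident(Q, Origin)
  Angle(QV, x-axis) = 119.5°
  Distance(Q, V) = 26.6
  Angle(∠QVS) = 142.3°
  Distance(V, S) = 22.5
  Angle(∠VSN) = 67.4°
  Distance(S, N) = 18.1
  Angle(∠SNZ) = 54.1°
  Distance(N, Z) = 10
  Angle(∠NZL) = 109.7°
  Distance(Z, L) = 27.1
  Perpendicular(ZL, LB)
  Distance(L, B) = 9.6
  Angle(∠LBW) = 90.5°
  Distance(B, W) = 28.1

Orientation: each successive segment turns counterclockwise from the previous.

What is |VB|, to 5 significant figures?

35.464

Q is at the origin; QV runs at 119.5° with length 26.6, so V = (-13.098, 23.151). ∠QVS = 142.3° gives VS at 157.20° from the x-axis; with |VS| = 22.5, S = (-33.840, 31.871). ∠VSN = 67.4° gives SN at -90.200° from the x-axis; with |SN| = 18.1, N = (-33.904, 13.771). ∠SNZ = 54.1° gives NZ at 35.700° from the x-axis; with |NZ| = 10.0, Z = (-25.783, 19.606). ∠NZL = 109.7° gives ZL at 106.00° from the x-axis; with |ZL| = 27.1, L = (-33.253, 45.656). ZL is perpendicular to LB, so LB runs at -164.00°; with |LB| = 9.6, B = (-42.481, 43.010). Then |VB| = |B − V| = 35.464.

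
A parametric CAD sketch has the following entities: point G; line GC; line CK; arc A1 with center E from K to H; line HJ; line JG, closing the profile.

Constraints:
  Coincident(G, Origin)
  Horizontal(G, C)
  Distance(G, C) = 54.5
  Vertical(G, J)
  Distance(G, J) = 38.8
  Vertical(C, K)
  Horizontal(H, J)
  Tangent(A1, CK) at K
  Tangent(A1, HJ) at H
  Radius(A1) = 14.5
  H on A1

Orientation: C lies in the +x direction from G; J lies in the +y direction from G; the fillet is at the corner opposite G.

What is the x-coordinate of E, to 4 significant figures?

40.00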